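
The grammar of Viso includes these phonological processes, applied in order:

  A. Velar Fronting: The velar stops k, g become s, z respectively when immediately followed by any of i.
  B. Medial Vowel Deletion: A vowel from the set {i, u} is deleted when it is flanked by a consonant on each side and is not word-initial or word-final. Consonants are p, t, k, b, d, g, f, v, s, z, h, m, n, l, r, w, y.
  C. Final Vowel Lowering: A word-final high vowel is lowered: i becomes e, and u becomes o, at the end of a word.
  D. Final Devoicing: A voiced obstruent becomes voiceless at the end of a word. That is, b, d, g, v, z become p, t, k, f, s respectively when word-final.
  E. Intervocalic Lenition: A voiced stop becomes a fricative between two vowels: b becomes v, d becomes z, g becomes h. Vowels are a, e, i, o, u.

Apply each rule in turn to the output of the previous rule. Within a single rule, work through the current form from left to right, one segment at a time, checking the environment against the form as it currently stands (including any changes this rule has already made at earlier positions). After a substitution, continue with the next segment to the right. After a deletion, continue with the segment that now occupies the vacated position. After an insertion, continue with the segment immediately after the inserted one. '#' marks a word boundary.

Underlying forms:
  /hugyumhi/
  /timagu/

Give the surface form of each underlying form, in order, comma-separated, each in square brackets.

[hgymhe], [tmaho]

/hugyumhi/:
  A Velar Fronting: no change — [hugyumhi]
  B Medial Vowel Deletion: [hugyumhi] → [hgymhi]
  C Final Vowel Lowering: [hgymhi] → [hgymhe]
  D Final Devoicing: no change — [hgymhe]
  E Intervocalic Lenition: no change — [hgymhe]
/timagu/:
  A Velar Fronting: no change — [timagu]
  B Medial Vowel Deletion: [timagu] → [tmagu]
  C Final Vowel Lowering: [tmagu] → [tmago]
  D Final Devoicing: no change — [tmago]
  E Intervocalic Lenition: [tmago] → [tmaho]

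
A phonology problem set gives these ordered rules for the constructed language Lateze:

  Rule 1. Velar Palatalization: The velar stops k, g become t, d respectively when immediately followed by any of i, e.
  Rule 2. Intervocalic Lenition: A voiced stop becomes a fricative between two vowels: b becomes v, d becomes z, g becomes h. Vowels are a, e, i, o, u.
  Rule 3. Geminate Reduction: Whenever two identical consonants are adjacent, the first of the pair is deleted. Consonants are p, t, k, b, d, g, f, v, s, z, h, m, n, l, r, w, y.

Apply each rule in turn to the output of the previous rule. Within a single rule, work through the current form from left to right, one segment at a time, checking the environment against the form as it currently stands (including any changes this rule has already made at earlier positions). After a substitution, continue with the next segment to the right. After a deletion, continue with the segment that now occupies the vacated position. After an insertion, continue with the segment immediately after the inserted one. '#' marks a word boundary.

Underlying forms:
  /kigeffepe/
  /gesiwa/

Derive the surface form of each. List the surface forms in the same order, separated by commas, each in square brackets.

[tizefepe], [desiwa]

/kigeffepe/:
  Rule 1 Velar Palatalization: [kigeffepe] → [tideffepe]
  Rule 2 Intervocalic Lenition: [tideffepe] → [tizeffepe]
  Rule 3 Geminate Reduction: [tizeffepe] → [tizefepe]
/gesiwa/:
  Rule 1 Velar Palatalization: [gesiwa] → [desiwa]
  Rule 2 Intervocalic Lenition: no change — [desiwa]
  Rule 3 Geminate Reduction: no change — [desiwa]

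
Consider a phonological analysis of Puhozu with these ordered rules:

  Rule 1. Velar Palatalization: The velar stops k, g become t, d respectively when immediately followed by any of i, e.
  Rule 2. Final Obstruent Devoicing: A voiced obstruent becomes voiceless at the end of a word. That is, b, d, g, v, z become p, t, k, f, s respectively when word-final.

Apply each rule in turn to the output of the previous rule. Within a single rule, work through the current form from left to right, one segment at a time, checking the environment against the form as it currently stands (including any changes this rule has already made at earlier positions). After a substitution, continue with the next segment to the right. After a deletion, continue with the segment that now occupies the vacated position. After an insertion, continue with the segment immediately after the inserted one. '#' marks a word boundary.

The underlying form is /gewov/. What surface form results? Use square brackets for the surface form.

Rule 1 Velar Palatalization: [gewov] → [dewov]
Rule 2 Final Obstruent Devoicing: [dewov] → [dewof]

[dewof]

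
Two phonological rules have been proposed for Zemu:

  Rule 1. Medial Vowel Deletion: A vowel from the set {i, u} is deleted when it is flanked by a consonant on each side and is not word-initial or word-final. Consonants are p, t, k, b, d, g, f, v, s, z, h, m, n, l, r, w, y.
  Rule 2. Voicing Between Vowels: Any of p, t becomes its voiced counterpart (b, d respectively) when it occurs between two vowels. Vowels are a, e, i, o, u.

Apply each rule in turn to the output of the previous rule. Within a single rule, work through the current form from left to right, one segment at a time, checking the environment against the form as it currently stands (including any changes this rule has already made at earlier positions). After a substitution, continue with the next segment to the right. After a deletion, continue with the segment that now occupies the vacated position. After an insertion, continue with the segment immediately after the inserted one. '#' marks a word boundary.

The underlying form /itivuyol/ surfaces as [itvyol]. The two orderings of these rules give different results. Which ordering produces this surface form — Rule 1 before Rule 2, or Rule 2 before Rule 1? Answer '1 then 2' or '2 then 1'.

Order 1 then 2:
  1 Medial Vowel Deletion: [itivuyol] → [itvyol]
  2 Voicing Between Vowels: no change — [itvyol]
  result: [itvyol]
Order 2 then 1:
  2 Voicing Between Vowels: [itivuyol] → [idivuyol]
  1 Medial Vowel Deletion: [idivuyol] → [idvyol]
  result: [idvyol]

1 then 2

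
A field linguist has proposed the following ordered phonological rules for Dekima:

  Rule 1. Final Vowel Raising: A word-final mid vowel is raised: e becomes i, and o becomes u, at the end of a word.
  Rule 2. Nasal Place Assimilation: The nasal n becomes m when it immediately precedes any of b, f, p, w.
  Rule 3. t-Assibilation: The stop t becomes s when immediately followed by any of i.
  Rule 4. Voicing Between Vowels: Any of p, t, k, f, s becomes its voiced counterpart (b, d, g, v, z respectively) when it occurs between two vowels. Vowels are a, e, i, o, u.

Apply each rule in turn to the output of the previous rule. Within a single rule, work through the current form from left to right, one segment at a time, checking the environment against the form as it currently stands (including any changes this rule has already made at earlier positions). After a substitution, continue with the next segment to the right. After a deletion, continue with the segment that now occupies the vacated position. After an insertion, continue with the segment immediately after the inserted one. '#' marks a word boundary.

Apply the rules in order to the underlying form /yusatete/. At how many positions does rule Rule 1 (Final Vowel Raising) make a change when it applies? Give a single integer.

Rule 1 Final Vowel Raising: [yusatete] → [yusateti]
Rule 2 Nasal Place Assimilation: no change — [yusateti]
Rule 3 t-Assibilation: [yusateti] → [yusatesi]
Rule 4 Voicing Between Vowels: [yusatesi] → [yuzadezi]
Rule Rule 1 changed 1 position(s).

1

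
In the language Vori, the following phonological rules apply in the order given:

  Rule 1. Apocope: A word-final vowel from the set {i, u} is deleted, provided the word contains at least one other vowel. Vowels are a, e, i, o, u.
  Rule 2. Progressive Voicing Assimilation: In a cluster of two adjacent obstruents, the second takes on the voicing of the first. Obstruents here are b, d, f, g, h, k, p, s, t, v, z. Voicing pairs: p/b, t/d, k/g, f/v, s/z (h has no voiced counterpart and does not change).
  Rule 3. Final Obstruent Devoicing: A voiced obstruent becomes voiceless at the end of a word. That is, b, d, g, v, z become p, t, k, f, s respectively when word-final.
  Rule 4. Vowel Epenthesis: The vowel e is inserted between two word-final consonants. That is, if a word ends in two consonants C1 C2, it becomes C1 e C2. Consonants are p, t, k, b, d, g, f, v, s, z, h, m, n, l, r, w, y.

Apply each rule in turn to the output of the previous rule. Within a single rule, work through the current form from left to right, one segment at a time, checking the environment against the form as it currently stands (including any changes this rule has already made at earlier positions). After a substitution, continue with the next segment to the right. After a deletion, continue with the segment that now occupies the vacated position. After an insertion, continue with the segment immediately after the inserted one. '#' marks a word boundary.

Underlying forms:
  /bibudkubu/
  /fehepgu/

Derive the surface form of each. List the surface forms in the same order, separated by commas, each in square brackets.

[bibudgup], [fehepek]

/bibudkubu/:
  Rule 1 Apocope: [bibudkubu] → [bibudkub]
  Rule 2 Progressive Voicing Assimilation: [bibudkub] → [bibudgub]
  Rule 3 Final Obstruent Devoicing: [bibudgub] → [bibudgup]
  Rule 4 Vowel Epenthesis: no change — [bibudgup]
/fehepgu/:
  Rule 1 Apocope: [fehepgu] → [fehepg]
  Rule 2 Progressive Voicing Assimilation: [fehepg] → [fehepk]
  Rule 3 Final Obstruent Devoicing: no change — [fehepk]
  Rule 4 Vowel Epenthesis: [fehepk] → [fehepek]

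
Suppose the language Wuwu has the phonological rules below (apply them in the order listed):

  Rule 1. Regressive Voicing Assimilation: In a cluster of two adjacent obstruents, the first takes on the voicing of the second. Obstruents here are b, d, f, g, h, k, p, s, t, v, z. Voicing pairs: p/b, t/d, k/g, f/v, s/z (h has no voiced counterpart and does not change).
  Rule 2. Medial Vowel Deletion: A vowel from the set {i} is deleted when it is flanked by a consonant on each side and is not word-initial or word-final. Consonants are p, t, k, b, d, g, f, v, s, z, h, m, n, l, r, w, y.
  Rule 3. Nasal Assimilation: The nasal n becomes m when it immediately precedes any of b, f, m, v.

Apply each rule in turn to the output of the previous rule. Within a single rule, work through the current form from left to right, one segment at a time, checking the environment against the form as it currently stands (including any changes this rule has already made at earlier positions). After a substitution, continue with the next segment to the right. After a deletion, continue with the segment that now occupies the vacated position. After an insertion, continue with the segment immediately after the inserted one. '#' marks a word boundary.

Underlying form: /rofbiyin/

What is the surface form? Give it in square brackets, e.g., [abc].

[rovbyn]

Rule 1 Regressive Voicing Assimilation: [rofbiyin] → [rovbiyin]
Rule 2 Medial Vowel Deletion: [rovbiyin] → [rovbyn]
Rule 3 Nasal Assimilation: no change — [rovbyn]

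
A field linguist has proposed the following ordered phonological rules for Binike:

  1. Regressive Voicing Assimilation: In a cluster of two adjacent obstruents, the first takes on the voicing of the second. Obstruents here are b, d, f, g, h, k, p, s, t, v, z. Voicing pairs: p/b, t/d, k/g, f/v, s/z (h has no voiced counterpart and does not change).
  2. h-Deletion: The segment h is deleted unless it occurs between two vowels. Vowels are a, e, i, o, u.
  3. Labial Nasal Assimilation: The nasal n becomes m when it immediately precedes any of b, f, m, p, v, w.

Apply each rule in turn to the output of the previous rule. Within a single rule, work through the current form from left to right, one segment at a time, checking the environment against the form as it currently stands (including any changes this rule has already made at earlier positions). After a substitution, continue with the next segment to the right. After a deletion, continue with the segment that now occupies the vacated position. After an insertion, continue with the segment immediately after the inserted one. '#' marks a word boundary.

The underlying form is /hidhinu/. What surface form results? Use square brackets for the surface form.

1 Regressive Voicing Assimilation: [hidhinu] → [hithinu]
2 h-Deletion: [hithinu] → [itinu]
3 Labial Nasal Assimilation: no change — [itinu]

[itinu]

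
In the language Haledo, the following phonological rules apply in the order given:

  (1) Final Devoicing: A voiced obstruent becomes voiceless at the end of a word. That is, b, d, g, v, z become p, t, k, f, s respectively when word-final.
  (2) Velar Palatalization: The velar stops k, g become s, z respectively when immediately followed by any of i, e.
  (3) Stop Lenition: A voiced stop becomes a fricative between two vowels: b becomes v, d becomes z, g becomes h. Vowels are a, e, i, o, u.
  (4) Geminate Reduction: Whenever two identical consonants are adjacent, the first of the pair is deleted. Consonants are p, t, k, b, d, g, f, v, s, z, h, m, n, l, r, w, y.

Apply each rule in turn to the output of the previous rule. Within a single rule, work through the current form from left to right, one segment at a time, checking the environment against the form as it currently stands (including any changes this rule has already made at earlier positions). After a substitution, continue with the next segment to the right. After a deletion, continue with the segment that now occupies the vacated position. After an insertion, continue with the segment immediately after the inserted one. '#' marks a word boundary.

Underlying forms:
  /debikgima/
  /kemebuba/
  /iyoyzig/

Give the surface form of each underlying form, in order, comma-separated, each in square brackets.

/debikgima/:
  (1) Final Devoicing: no change — [debikgima]
  (2) Velar Palatalization: [debikgima] → [debikzima]
  (3) Stop Lenition: [debikzima] → [devikzima]
  (4) Geminate Reduction: no change — [devikzima]
/kemebuba/:
  (1) Final Devoicing: no change — [kemebuba]
  (2) Velar Palatalization: [kemebuba] → [semebuba]
  (3) Stop Lenition: [semebuba] → [semevuva]
  (4) Geminate Reduction: no change — [semevuva]
/iyoyzig/:
  (1) Final Devoicing: [iyoyzig] → [iyoyzik]
  (2) Velar Palatalization: no change — [iyoyzik]
  (3) Stop Lenition: no change — [iyoyzik]
  (4) Geminate Reduction: no change — [iyoyzik]

[devikzima], [semevuva], [iyoyzik]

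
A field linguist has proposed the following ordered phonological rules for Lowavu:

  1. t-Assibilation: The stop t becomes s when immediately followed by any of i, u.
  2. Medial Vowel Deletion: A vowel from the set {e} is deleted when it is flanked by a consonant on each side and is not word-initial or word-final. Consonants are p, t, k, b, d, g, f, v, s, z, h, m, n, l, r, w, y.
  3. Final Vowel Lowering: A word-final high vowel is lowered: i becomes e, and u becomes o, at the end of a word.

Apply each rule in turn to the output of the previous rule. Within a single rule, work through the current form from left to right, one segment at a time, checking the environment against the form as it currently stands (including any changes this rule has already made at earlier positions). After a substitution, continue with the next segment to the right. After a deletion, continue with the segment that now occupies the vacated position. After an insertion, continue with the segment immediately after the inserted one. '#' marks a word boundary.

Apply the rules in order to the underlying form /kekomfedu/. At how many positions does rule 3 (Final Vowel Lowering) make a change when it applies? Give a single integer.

1 t-Assibilation: no change — [kekomfedu]
2 Medial Vowel Deletion: [kekomfedu] → [kkomfdu]
3 Final Vowel Lowering: [kkomfdu] → [kkomfdo]
Rule 3 changed 1 position(s).

1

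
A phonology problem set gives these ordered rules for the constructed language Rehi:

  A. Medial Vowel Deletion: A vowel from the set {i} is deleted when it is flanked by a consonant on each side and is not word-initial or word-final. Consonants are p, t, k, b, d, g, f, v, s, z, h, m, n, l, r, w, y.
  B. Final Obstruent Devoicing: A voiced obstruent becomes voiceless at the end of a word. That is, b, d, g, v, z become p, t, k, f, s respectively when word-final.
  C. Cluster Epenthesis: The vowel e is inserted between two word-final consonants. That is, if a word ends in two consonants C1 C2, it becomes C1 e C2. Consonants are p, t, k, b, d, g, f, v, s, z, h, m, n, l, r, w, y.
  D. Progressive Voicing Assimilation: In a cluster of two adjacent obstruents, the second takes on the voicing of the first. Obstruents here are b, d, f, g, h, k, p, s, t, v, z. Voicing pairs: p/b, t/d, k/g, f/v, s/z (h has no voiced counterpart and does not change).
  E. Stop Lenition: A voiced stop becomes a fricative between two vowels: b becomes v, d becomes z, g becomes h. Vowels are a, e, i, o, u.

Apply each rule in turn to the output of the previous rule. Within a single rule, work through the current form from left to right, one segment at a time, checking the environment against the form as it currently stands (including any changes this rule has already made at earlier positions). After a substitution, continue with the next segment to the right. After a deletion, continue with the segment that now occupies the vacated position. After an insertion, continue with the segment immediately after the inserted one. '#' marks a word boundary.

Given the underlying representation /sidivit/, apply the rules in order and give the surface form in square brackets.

[stfet]

A Medial Vowel Deletion: [sidivit] → [sdvt]
B Final Obstruent Devoicing: no change — [sdvt]
C Cluster Epenthesis: [sdvt] → [sdvet]
D Progressive Voicing Assimilation: [sdvet] → [stfet]
E Stop Lenition: no change — [stfet]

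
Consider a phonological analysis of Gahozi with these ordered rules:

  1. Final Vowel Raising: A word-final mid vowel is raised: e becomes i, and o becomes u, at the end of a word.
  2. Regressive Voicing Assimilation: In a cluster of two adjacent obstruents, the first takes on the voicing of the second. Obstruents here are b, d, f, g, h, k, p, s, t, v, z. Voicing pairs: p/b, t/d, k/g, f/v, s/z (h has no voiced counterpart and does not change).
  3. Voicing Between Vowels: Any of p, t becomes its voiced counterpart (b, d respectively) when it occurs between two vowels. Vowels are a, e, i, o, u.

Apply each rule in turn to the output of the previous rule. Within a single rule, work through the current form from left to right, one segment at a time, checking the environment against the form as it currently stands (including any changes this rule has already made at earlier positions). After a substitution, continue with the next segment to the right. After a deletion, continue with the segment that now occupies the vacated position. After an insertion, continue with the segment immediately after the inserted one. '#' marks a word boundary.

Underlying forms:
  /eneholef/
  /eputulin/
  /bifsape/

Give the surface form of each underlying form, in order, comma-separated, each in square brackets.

[eneholef], [ebudulin], [bifsabi]

/eneholef/:
  1 Final Vowel Raising: no change — [eneholef]
  2 Regressive Voicing Assimilation: no change — [eneholef]
  3 Voicing Between Vowels: no change — [eneholef]
/eputulin/:
  1 Final Vowel Raising: no change — [eputulin]
  2 Regressive Voicing Assimilation: no change — [eputulin]
  3 Voicing Between Vowels: [eputulin] → [ebudulin]
/bifsape/:
  1 Final Vowel Raising: [bifsape] → [bifsapi]
  2 Regressive Voicing Assimilation: no change — [bifsapi]
  3 Voicing Between Vowels: [bifsapi] → [bifsabi]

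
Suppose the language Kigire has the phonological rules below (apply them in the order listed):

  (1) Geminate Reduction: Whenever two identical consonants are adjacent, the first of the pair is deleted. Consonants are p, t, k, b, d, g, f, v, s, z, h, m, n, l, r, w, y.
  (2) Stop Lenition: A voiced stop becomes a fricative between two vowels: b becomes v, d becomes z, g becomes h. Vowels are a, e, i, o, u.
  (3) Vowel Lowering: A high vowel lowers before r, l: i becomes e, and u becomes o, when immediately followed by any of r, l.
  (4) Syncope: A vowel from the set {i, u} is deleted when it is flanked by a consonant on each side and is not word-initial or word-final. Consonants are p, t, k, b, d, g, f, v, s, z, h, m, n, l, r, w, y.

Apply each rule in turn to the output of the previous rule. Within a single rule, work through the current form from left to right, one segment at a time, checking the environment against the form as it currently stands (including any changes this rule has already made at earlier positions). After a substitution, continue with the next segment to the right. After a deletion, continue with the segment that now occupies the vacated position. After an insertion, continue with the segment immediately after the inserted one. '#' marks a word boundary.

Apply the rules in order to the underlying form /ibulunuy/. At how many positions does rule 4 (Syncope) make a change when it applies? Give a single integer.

(1) Geminate Reduction: no change — [ibulunuy]
(2) Stop Lenition: [ibulunuy] → [ivulunuy]
(3) Vowel Lowering: [ivulunuy] → [ivolunuy]
(4) Syncope: [ivolunuy] → [ivolny]
Rule 4 changed 2 position(s).

2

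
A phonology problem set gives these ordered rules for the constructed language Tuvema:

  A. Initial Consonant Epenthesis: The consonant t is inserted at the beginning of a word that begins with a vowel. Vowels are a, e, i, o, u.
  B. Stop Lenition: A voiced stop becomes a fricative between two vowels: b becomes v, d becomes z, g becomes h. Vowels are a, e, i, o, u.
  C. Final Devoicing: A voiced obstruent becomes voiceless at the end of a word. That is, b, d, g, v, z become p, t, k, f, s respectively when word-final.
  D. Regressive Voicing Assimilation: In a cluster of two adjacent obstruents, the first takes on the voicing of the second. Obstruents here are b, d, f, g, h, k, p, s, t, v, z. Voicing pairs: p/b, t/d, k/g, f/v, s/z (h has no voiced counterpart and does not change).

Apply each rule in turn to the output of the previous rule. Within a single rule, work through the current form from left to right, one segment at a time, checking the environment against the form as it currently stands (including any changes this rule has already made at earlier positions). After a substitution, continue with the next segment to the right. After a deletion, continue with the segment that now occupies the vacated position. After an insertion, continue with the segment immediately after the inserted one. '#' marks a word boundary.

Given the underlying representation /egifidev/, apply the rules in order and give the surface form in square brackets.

[tehifizef]

A Initial Consonant Epenthesis: [egifidev] → [tegifidev]
B Stop Lenition: [tegifidev] → [tehifizev]
C Final Devoicing: [tehifizev] → [tehifizef]
D Regressive Voicing Assimilation: no change — [tehifizef]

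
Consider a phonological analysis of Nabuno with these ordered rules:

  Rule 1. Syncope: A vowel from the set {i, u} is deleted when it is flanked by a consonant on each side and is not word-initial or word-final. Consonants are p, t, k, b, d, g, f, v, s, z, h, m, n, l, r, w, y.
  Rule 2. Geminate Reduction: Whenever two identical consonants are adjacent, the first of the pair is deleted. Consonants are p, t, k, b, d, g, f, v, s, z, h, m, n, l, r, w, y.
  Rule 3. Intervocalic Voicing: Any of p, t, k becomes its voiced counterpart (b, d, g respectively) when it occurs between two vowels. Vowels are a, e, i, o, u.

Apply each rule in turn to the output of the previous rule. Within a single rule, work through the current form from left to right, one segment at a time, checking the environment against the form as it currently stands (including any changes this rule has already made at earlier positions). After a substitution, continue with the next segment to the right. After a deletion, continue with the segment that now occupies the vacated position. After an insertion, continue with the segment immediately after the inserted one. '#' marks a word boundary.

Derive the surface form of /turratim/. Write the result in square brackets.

Rule 1 Syncope: [turratim] → [trratm]
Rule 2 Geminate Reduction: [trratm] → [tratm]
Rule 3 Intervocalic Voicing: no change — [tratm]

[tratm]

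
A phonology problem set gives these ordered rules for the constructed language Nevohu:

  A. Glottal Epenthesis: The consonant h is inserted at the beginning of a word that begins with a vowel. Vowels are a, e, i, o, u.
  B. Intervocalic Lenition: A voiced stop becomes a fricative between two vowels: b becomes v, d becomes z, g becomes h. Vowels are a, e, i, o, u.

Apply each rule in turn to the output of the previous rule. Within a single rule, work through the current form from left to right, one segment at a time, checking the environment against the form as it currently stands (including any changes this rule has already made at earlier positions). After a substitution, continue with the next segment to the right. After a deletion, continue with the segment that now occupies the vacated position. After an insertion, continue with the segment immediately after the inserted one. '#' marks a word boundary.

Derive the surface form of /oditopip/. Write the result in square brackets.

A Glottal Epenthesis: [oditopip] → [hoditopip]
B Intervocalic Lenition: [hoditopip] → [hozitopip]

[hozitopip]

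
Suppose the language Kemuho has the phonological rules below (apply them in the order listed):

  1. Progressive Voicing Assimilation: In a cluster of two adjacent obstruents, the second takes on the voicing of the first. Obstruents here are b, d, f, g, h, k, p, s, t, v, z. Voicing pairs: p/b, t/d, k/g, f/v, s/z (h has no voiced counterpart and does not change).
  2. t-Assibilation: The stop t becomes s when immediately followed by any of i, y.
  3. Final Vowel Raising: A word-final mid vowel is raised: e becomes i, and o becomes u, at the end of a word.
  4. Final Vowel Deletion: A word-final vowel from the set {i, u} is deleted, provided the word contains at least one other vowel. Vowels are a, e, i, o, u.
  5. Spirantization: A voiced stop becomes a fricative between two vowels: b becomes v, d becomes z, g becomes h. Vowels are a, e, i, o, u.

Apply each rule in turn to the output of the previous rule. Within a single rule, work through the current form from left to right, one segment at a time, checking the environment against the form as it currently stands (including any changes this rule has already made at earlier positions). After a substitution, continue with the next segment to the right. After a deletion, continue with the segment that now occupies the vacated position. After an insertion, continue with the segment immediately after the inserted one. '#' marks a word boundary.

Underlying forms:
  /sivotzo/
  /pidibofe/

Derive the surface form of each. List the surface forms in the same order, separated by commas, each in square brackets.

/sivotzo/:
  1 Progressive Voicing Assimilation: [sivotzo] → [sivotso]
  2 t-Assibilation: no change — [sivotso]
  3 Final Vowel Raising: [sivotso] → [sivotsu]
  4 Final Vowel Deletion: [sivotsu] → [sivots]
  5 Spirantization: no change — [sivots]
/pidibofe/:
  1 Progressive Voicing Assimilation: no change — [pidibofe]
  2 t-Assibilation: no change — [pidibofe]
  3 Final Vowel Raising: [pidibofe] → [pidibofi]
  4 Final Vowel Deletion: [pidibofi] → [pidibof]
  5 Spirantization: [pidibof] → [pizivof]

[sivots], [pizivof]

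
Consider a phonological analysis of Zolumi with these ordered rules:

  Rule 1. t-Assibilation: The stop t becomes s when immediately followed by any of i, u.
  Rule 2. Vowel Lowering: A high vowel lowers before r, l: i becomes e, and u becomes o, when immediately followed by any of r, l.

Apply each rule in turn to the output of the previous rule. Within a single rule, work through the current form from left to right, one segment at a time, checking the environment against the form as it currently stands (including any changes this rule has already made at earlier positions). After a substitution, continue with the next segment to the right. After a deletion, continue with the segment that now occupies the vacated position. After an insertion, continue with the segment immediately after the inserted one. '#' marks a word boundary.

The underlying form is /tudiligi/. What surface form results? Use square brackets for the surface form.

[sudeligi]

Rule 1 t-Assibilation: [tudiligi] → [sudiligi]
Rule 2 Vowel Lowering: [sudiligi] → [sudeligi]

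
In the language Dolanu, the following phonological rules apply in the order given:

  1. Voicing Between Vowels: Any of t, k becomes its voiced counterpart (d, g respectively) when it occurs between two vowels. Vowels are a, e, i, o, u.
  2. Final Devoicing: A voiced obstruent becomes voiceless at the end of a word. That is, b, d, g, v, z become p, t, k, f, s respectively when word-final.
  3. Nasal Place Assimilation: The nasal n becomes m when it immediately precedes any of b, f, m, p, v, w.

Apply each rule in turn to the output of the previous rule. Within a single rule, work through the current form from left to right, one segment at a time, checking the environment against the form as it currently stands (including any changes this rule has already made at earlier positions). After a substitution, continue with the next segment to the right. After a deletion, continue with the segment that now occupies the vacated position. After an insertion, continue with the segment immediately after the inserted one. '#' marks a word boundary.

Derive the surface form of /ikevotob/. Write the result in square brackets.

1 Voicing Between Vowels: [ikevotob] → [igevodob]
2 Final Devoicing: [igevodob] → [igevodop]
3 Nasal Place Assimilation: no change — [igevodop]

[igevodop]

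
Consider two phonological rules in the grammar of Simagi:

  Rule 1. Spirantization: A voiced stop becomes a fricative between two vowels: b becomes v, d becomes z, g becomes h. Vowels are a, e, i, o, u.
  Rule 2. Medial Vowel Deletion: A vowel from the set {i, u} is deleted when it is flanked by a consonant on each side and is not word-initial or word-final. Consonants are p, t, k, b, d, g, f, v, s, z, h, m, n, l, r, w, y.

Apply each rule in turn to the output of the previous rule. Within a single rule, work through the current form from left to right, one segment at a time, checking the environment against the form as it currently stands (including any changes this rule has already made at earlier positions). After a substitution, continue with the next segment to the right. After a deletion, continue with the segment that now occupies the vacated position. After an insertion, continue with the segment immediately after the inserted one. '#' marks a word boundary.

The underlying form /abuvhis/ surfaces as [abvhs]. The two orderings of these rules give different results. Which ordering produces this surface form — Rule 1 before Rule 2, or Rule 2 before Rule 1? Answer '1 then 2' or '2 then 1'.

2 then 1

Order 1 then 2:
  1 Spirantization: [abuvhis] → [avuvhis]
  2 Medial Vowel Deletion: [avuvhis] → [avvhs]
  result: [avvhs]
Order 2 then 1:
  2 Medial Vowel Deletion: [abuvhis] → [abvhs]
  1 Spirantization: no change — [abvhs]
  result: [abvhs]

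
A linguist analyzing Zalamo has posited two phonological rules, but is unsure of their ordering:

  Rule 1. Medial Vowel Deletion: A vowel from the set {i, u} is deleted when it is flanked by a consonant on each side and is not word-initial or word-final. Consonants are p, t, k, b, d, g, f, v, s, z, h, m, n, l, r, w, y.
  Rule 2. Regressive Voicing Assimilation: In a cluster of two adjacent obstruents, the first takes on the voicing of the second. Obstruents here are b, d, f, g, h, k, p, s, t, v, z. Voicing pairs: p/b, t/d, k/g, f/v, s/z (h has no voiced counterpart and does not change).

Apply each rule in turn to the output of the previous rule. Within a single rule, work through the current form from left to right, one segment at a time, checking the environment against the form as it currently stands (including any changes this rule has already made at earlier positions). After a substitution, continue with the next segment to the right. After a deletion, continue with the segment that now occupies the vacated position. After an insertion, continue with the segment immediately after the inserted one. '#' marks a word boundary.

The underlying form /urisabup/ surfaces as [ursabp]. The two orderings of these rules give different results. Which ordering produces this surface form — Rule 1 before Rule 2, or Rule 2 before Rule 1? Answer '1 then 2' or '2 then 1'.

2 then 1

Order 1 then 2:
  1 Medial Vowel Deletion: [urisabup] → [ursabp]
  2 Regressive Voicing Assimilation: [ursabp] → [ursapp]
  result: [ursapp]
Order 2 then 1:
  2 Regressive Voicing Assimilation: no change — [urisabup]
  1 Medial Vowel Deletion: [urisabup] → [ursabp]
  result: [ursabp]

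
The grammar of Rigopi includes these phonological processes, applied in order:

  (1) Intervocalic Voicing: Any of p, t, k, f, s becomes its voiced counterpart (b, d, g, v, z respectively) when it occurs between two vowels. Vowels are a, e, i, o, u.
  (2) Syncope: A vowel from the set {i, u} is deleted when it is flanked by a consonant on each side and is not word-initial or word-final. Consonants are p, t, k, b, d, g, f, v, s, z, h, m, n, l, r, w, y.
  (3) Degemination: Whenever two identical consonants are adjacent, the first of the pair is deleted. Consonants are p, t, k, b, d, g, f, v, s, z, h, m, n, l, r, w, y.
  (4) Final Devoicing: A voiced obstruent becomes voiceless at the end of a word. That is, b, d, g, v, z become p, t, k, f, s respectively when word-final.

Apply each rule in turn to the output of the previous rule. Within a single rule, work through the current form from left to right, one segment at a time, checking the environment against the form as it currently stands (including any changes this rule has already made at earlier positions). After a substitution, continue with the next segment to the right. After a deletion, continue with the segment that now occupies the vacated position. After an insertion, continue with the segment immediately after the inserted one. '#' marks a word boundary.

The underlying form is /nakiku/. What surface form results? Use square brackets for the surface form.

(1) Intervocalic Voicing: [nakiku] → [nagigu]
(2) Syncope: [nagigu] → [naggu]
(3) Degemination: [naggu] → [nagu]
(4) Final Devoicing: no change — [nagu]

[nagu]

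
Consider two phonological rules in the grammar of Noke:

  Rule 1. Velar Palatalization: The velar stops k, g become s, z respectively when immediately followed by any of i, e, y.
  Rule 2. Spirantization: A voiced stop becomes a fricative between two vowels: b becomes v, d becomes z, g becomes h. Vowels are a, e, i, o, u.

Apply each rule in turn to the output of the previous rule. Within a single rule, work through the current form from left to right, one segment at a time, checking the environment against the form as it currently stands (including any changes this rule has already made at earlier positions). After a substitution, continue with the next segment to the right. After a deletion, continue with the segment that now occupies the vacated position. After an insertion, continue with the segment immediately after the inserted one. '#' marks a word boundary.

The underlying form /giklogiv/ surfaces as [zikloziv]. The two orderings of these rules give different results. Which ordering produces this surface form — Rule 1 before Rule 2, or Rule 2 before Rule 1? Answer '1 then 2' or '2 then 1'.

Order 1 then 2:
  1 Velar Palatalization: [giklogiv] → [zikloziv]
  2 Spirantization: no change — [zikloziv]
  result: [zikloziv]
Order 2 then 1:
  2 Spirantization: [giklogiv] → [giklohiv]
  1 Velar Palatalization: [giklohiv] → [ziklohiv]
  result: [ziklohiv]

1 then 2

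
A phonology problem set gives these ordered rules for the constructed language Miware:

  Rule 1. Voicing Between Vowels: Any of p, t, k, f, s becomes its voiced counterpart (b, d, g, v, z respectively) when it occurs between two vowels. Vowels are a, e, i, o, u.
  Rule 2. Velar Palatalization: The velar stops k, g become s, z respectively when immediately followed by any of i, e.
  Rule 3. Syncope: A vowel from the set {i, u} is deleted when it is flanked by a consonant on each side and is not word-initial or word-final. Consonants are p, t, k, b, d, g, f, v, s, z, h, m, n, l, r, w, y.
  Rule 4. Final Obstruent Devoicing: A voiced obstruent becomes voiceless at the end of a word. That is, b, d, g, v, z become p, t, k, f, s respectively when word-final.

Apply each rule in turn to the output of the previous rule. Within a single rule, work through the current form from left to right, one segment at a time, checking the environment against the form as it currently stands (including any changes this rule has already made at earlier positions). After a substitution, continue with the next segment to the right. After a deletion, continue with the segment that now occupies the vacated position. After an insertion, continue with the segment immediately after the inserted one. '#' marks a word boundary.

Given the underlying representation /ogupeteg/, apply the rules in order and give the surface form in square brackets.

Rule 1 Voicing Between Vowels: [ogupeteg] → [ogubedeg]
Rule 2 Velar Palatalization: no change — [ogubedeg]
Rule 3 Syncope: [ogubedeg] → [ogbedeg]
Rule 4 Final Obstruent Devoicing: [ogbedeg] → [ogbedek]

[ogbedek]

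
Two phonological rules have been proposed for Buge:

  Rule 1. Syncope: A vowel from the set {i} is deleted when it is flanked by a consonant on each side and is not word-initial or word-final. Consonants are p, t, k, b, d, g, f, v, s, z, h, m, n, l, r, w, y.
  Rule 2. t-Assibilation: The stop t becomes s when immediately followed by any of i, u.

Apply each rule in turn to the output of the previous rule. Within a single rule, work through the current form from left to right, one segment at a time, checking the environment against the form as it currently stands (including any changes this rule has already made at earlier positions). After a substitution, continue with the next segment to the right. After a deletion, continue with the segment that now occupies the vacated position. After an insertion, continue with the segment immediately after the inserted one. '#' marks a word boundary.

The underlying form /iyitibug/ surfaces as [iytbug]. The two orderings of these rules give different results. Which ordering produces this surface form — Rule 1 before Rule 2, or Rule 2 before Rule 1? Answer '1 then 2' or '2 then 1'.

Order 1 then 2:
  1 Syncope: [iyitibug] → [iytbug]
  2 t-Assibilation: no change — [iytbug]
  result: [iytbug]
Order 2 then 1:
  2 t-Assibilation: [iyitibug] → [iyisibug]
  1 Syncope: [iyisibug] → [iysbug]
  result: [iysbug]

1 then 2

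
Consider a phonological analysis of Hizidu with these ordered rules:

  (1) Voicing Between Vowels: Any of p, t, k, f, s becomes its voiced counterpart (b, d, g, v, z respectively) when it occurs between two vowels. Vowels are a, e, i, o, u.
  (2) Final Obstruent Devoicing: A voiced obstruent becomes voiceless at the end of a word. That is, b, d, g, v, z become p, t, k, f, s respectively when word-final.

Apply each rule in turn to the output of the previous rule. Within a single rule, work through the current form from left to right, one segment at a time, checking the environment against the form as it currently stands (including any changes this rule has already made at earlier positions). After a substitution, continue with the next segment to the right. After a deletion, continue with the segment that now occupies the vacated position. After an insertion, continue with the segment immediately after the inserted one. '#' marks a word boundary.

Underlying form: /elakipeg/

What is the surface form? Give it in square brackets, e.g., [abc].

[elagibek]

(1) Voicing Between Vowels: [elakipeg] → [elagibeg]
(2) Final Obstruent Devoicing: [elagibeg] → [elagibek]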